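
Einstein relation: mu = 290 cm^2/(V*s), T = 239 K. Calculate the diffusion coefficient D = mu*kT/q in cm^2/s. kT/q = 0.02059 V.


Step 1: D = mu * (kT/q)
Step 2: D = 290 * 0.02059
Step 3: D = 5.97 cm^2/s

5.97


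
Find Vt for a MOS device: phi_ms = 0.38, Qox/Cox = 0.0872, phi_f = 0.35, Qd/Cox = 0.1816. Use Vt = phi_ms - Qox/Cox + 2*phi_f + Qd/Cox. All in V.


Step 1: Vt = phi_ms - Qox/Cox + 2*phi_f + Qd/Cox
Step 2: Vt = 0.38 - 0.0872 + 2*0.35 + 0.1816
Step 3: Vt = 0.38 - 0.0872 + 0.7 + 0.1816
Step 4: Vt = 1.1744 V

1.1744


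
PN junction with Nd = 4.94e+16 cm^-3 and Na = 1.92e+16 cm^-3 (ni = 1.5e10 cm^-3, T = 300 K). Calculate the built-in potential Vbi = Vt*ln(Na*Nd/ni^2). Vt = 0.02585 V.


Step 1: Compute Na*Nd/ni^2 = 1.92e+16 * 4.94e+16 / (1.5e10)^2 = 4.2155e+12
Step 2: ln(4.2155e+12) = 29.0698
Step 3: Vbi = 0.02585 * 29.0698 = 0.751 V

0.751


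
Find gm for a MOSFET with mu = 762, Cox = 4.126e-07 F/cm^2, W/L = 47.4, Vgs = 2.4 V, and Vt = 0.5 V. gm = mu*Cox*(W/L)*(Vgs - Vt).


Step 1: Vov = Vgs - Vt = 2.4 - 0.5 = 1.9 V
Step 2: gm = mu * Cox * (W/L) * Vov
Step 3: gm = 762 * 4.126e-07 * 47.4 * 1.9 = 2.83e-02 S

2.83e-02


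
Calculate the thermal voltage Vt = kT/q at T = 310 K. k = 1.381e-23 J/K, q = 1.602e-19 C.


Step 1: kT = 1.381e-23 * 310 = 4.2811e-21 J
Step 2: Vt = kT/q = 4.2811e-21 / 1.602e-19
Step 3: Vt = 0.02672 V

0.02672


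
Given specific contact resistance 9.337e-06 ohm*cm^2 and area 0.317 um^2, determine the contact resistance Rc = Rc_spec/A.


Step 1: Convert area to cm^2: 0.317 um^2 = 3.1700e-09 cm^2
Step 2: Rc = Rc_spec / A = 9.337e-06 / 3.1700e-09
Step 3: Rc = 2.95e+03 ohms

2.95e+03


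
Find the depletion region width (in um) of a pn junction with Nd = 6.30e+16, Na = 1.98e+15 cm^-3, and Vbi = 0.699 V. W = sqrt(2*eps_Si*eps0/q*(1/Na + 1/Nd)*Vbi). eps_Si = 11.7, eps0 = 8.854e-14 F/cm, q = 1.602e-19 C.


Step 1: 1/Na + 1/Nd = 1/1.98e+15 + 1/6.30e+16 = 5.20924e-16
Step 2: 2*eps*eps0/q = 2*11.7*8.854e-14/1.602e-19 = 1.293281e+07
Step 3: W^2 = 1.293281e+07 * 5.20924e-16 * 0.699 = 4.70917e-09
Step 4: W = sqrt(4.70917e-09) = 6.862e-05 cm = 0.6862 um

0.6862


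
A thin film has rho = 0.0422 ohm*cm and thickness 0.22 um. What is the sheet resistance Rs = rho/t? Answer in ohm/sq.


Step 1: Convert thickness to cm: t = 0.22 um = 2.2000e-05 cm
Step 2: Rs = rho / t = 0.0422 / 2.2000e-05
Step 3: Rs = 1918.2 ohm/sq

1918.2


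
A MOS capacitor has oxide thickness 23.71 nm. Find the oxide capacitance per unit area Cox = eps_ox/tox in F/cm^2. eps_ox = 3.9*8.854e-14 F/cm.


Step 1: eps_ox = 3.9 * 8.854e-14 = 3.45306e-13 F/cm
Step 2: tox in cm = 23.71 nm * 1e-7 = 2.3710e-06 cm
Step 3: Cox = 3.45306e-13 / 2.3710e-06 = 1.46e-07 F/cm^2

1.46e-07


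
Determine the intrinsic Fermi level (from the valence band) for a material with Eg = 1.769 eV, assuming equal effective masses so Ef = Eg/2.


Step 1: For an intrinsic semiconductor, the Fermi level sits at midgap.
Step 2: Ef = Eg / 2 = 1.769 / 2 = 0.8845 eV

0.8845


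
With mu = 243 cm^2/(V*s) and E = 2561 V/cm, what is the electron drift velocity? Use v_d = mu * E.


Step 1: v_d = mu * E
Step 2: v_d = 243 * 2561 = 622323
Step 3: v_d = 6.22e+05 cm/s

6.22e+05


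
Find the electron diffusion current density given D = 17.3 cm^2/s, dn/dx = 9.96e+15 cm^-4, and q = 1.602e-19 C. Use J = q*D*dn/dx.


Step 1: J = q * D * (dn/dx)
Step 2: J = 1.602e-19 * 17.3 * 9.96e+15
Step 3: J = 2.76e-02 A/cm^2

2.76e-02


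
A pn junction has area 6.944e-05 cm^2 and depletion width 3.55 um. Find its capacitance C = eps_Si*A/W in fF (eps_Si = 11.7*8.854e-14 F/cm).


Step 1: eps_Si = 11.7 * 8.854e-14 = 1.035918e-12 F/cm
Step 2: W in cm = 3.55 * 1e-4 = 3.55e-04 cm
Step 3: C = 1.035918e-12 * 6.944e-05 / 3.55e-04 = 2.026314e-13 F
Step 4: C = 202.63 fF

202.63


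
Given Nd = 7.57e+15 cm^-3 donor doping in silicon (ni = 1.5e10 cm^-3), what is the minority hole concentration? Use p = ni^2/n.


Step 1: Since Nd >> ni, n ≈ Nd = 7.57e+15 cm^-3
Step 2: p = ni^2 / n = (1.5e10)^2 / 7.57e+15
Step 3: p = 2.25e20 / 7.57e+15 = 2.97e+04 cm^-3

2.97e+04


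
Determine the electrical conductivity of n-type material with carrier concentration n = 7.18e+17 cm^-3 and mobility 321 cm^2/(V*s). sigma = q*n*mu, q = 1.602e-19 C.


Step 1: sigma = q * n * mu
Step 2: sigma = 1.602e-19 * 7.18e+17 * 321
Step 3: sigma = 3.692e+01 S/cm

3.692e+01


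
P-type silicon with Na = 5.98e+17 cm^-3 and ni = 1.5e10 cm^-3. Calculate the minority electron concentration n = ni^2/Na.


Step 1: Majority hole concentration p ≈ Na = 5.98e+17 cm^-3
Step 2: n = ni^2 / Na = (1.5e10)^2 / 5.98e+17
Step 3: n = 3.76e+02 cm^-3

3.76e+02


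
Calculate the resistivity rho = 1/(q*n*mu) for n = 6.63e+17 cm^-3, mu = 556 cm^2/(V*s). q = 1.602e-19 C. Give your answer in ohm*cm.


Step 1: sigma = q * n * mu = 1.602e-19 * 6.63e+17 * 556 = 5.90542e+01 S/cm
Step 2: rho = 1 / sigma = 1 / 5.90542e+01 = 0.01693 ohm*cm

0.01693


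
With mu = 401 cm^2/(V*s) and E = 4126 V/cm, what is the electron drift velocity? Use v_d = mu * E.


Step 1: v_d = mu * E
Step 2: v_d = 401 * 4126 = 1654526
Step 3: v_d = 1.65e+06 cm/s

1.65e+06


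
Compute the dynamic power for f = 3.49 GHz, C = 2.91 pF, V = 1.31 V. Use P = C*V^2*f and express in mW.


Step 1: V^2 = 1.31^2 = 1.7161 V^2
Step 2: P = C*V^2*f = 2.91e-12 F * 1.7161 * 3.49e9 Hz
Step 3: P = 1.742853999e-02 W
Step 4: P = 17.429 mW

17.429


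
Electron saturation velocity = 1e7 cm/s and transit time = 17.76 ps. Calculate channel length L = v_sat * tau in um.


Step 1: tau in seconds = 17.76 ps * 1e-12 = 1.7760e-11 s
Step 2: L = v_sat * tau = 1e7 * 1.7760e-11 = 1.7760e-04 cm
Step 3: L in um = 1.7760e-04 * 1e4 = 1.776 um

1.776


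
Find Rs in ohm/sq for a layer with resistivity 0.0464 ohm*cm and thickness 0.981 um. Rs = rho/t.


Step 1: Convert thickness to cm: t = 0.981 um = 9.8100e-05 cm
Step 2: Rs = rho / t = 0.0464 / 9.8100e-05
Step 3: Rs = 473.0 ohm/sq

473.0


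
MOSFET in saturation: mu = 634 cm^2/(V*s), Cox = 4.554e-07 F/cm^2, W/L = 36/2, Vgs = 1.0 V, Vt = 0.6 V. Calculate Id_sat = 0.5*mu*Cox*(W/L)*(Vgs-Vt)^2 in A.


Step 1: Overdrive voltage Vov = Vgs - Vt = 1.0 - 0.6 = 0.4 V
Step 2: W/L = 36/2 = 18
Step 3: Id = 0.5 * 634 * 4.554e-07 * 18 * 0.4^2
Step 4: Id = 4.16e-04 A

4.16e-04


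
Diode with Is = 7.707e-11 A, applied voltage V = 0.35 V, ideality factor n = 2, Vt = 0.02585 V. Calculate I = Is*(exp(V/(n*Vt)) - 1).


Step 1: V/(n*Vt) = 0.35/(2*0.02585) = 6.7698
Step 2: exp(6.7698) = 8.7114e+02
Step 3: I = 7.707e-11 * (8.7114e+02 - 1) = 6.71e-08 A

6.71e-08


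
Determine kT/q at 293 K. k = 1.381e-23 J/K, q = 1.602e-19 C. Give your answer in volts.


Step 1: kT = 1.381e-23 * 293 = 4.04633e-21 J
Step 2: Vt = kT/q = 4.04633e-21 / 1.602e-19
Step 3: Vt = 0.02526 V

0.02526


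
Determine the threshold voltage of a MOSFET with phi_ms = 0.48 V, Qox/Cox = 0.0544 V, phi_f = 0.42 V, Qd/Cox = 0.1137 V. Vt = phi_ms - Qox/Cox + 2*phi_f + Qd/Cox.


Step 1: Vt = phi_ms - Qox/Cox + 2*phi_f + Qd/Cox
Step 2: Vt = 0.48 - 0.0544 + 2*0.42 + 0.1137
Step 3: Vt = 0.48 - 0.0544 + 0.84 + 0.1137
Step 4: Vt = 1.3793 V

1.3793


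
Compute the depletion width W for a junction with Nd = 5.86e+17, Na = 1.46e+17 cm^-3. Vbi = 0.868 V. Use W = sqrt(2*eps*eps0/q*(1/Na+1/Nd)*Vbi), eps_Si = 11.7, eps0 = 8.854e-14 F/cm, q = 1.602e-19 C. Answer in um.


Step 1: 1/Na + 1/Nd = 1/1.46e+17 + 1/5.86e+17 = 8.55580e-18
Step 2: 2*eps*eps0/q = 2*11.7*8.854e-14/1.602e-19 = 1.293281e+07
Step 3: W^2 = 1.293281e+07 * 8.55580e-18 * 0.868 = 9.60447e-11
Step 4: W = sqrt(9.60447e-11) = 9.800e-06 cm = 0.098 um

0.098


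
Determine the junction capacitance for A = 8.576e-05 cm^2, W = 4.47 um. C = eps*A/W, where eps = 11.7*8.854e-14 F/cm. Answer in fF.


Step 1: eps_Si = 11.7 * 8.854e-14 = 1.035918e-12 F/cm
Step 2: W in cm = 4.47 * 1e-4 = 4.47e-04 cm
Step 3: C = 1.035918e-12 * 8.576e-05 / 4.47e-04 = 1.987479e-13 F
Step 4: C = 198.75 fF

198.75


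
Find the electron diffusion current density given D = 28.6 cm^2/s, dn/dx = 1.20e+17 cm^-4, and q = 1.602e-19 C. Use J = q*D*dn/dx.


Step 1: J = q * D * (dn/dx)
Step 2: J = 1.602e-19 * 28.6 * 1.20e+17
Step 3: J = 5.50e-01 A/cm^2

5.50e-01


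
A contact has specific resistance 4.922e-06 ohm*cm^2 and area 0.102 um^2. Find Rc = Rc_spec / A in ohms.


Step 1: Convert area to cm^2: 0.102 um^2 = 1.0200e-09 cm^2
Step 2: Rc = Rc_spec / A = 4.922e-06 / 1.0200e-09
Step 3: Rc = 4.83e+03 ohms

4.83e+03


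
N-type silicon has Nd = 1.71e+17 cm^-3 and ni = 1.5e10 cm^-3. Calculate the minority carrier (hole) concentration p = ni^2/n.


Step 1: Since Nd >> ni, n ≈ Nd = 1.71e+17 cm^-3
Step 2: p = ni^2 / n = (1.5e10)^2 / 1.71e+17
Step 3: p = 2.25e20 / 1.71e+17 = 1.32e+03 cm^-3

1.32e+03


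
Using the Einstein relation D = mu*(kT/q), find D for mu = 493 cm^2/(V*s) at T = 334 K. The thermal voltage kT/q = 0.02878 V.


Step 1: D = mu * (kT/q)
Step 2: D = 493 * 0.02878
Step 3: D = 14.19 cm^2/s

14.19


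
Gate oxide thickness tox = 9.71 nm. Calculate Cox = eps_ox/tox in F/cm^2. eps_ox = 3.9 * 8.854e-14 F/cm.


Step 1: eps_ox = 3.9 * 8.854e-14 = 3.45306e-13 F/cm
Step 2: tox in cm = 9.71 nm * 1e-7 = 9.7100e-07 cm
Step 3: Cox = 3.45306e-13 / 9.7100e-07 = 3.56e-07 F/cm^2

3.56e-07


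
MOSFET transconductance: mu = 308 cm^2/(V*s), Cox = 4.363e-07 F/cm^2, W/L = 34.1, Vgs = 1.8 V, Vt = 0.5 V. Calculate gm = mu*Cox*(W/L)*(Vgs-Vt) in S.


Step 1: Vov = Vgs - Vt = 1.8 - 0.5 = 1.3 V
Step 2: gm = mu * Cox * (W/L) * Vov
Step 3: gm = 308 * 4.363e-07 * 34.1 * 1.3 = 5.96e-03 S

5.96e-03


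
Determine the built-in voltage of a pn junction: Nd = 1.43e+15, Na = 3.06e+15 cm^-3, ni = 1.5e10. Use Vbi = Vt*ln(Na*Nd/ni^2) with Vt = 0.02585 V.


Step 1: Compute Na*Nd/ni^2 = 3.06e+15 * 1.43e+15 / (1.5e10)^2 = 1.9448e+10
Step 2: ln(1.9448e+10) = 23.6910
Step 3: Vbi = 0.02585 * 23.6910 = 0.612 V

0.612


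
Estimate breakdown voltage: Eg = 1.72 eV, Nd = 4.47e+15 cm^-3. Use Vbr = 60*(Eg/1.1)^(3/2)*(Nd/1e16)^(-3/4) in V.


Step 1: Eg/1.1 = 1.72/1.1 = 1.563636
Step 2: (Eg/1.1)^1.5 = 1.563636^1.5 = 1.955255
Step 3: (Nd/1e16)^(-0.75) = (0.447)^(-0.75) = 1.829234
Step 4: Vbr = 60 * 1.955255 * 1.829234 = 214.6 V

214.6


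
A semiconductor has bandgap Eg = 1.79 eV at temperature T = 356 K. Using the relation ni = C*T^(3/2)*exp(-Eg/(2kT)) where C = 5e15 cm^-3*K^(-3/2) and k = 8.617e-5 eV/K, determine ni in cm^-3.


Step 1: Compute kT = 8.617e-5 * 356 = 0.03067652 eV
Step 2: Exponent = -Eg/(2kT) = -1.79/(2*0.03067652) = -29.17541
Step 3: T^(3/2) = 356^1.5 = 6716.99
Step 4: ni = 5e15 * 6716.99 * exp(-29.17541) = 7.17e+06 cm^-3

7.17e+06


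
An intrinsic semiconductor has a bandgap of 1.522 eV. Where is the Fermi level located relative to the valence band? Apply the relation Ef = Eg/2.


Step 1: For an intrinsic semiconductor, the Fermi level sits at midgap.
Step 2: Ef = Eg / 2 = 1.522 / 2 = 0.761 eV

0.761


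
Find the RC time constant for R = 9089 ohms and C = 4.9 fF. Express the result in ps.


Step 1: tau = R * C
Step 2: tau = 9089 * 4.9 fF = 9089 * 4.9e-15 F
Step 3: tau = 4.45361e-11 s = 44.5361 ps

44.5361


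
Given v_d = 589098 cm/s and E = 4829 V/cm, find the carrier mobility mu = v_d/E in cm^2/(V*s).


Step 1: mu = v_d / E
Step 2: mu = 589098 / 4829
Step 3: mu = 121.99 cm^2/(V*s)

121.99


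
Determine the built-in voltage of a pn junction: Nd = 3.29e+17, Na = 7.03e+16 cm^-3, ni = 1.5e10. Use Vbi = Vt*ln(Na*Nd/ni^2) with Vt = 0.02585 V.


Step 1: Compute Na*Nd/ni^2 = 7.03e+16 * 3.29e+17 / (1.5e10)^2 = 1.0279e+14
Step 2: ln(1.0279e+14) = 32.2637
Step 3: Vbi = 0.02585 * 32.2637 = 0.834 V

0.834


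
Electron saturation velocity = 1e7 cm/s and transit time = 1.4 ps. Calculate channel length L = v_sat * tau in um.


Step 1: tau in seconds = 1.4 ps * 1e-12 = 1.4000e-12 s
Step 2: L = v_sat * tau = 1e7 * 1.4000e-12 = 1.4000e-05 cm
Step 3: L in um = 1.4000e-05 * 1e4 = 0.14 um

0.14


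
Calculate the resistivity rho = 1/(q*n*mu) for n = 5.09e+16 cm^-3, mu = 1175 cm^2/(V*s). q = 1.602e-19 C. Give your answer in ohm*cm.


Step 1: sigma = q * n * mu = 1.602e-19 * 5.09e+16 * 1175 = 9.58116e+00 S/cm
Step 2: rho = 1 / sigma = 1 / 9.58116e+00 = 0.1044 ohm*cm

0.1044


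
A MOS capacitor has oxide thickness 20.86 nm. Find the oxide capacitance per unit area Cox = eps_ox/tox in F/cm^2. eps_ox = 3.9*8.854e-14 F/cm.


Step 1: eps_ox = 3.9 * 8.854e-14 = 3.45306e-13 F/cm
Step 2: tox in cm = 20.86 nm * 1e-7 = 2.0860e-06 cm
Step 3: Cox = 3.45306e-13 / 2.0860e-06 = 1.66e-07 F/cm^2

1.66e-07


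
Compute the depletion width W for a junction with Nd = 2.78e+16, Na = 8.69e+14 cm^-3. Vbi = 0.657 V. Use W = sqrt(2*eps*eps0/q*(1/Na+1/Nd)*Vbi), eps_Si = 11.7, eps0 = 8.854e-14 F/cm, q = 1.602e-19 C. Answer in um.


Step 1: 1/Na + 1/Nd = 1/8.69e+14 + 1/2.78e+16 = 1.18672e-15
Step 2: 2*eps*eps0/q = 2*11.7*8.854e-14/1.602e-19 = 1.293281e+07
Step 3: W^2 = 1.293281e+07 * 1.18672e-15 * 0.657 = 1.00834e-08
Step 4: W = sqrt(1.00834e-08) = 1.004e-04 cm = 1.004 um

1.004


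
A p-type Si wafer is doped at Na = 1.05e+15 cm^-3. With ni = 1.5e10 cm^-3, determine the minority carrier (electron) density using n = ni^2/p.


Step 1: Majority hole concentration p ≈ Na = 1.05e+15 cm^-3
Step 2: n = ni^2 / Na = (1.5e10)^2 / 1.05e+15
Step 3: n = 2.14e+05 cm^-3

2.14e+05


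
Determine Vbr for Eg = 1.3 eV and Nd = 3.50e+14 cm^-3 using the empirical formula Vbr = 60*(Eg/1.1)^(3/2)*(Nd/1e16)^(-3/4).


Step 1: Eg/1.1 = 1.3/1.1 = 1.181818
Step 2: (Eg/1.1)^1.5 = 1.181818^1.5 = 1.284772
Step 3: (Nd/1e16)^(-0.75) = (0.035)^(-0.75) = 12.358022
Step 4: Vbr = 60 * 1.284772 * 12.358022 = 952.6 V

952.6


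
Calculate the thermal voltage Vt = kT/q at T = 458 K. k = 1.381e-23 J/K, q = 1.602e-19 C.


Step 1: kT = 1.381e-23 * 458 = 6.32498e-21 J
Step 2: Vt = kT/q = 6.32498e-21 / 1.602e-19
Step 3: Vt = 0.03948 V

0.03948


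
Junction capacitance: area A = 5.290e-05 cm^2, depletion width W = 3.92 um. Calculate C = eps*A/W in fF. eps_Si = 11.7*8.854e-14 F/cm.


Step 1: eps_Si = 11.7 * 8.854e-14 = 1.035918e-12 F/cm
Step 2: W in cm = 3.92 * 1e-4 = 3.92e-04 cm
Step 3: C = 1.035918e-12 * 5.290e-05 / 3.92e-04 = 1.397961e-13 F
Step 4: C = 139.8 fF

139.8


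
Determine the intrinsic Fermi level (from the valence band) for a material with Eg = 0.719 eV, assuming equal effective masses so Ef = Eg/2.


Step 1: For an intrinsic semiconductor, the Fermi level sits at midgap.
Step 2: Ef = Eg / 2 = 0.719 / 2 = 0.3595 eV

0.3595


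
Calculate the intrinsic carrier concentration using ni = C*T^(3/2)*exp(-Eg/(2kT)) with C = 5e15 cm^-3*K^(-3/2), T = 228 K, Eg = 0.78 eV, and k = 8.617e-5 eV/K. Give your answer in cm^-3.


Step 1: Compute kT = 8.617e-5 * 228 = 0.01964676 eV
Step 2: Exponent = -Eg/(2kT) = -0.78/(2*0.01964676) = -19.85060
Step 3: T^(3/2) = 228^1.5 = 3442.72
Step 4: ni = 5e15 * 3442.72 * exp(-19.85060) = 4.12e+10 cm^-3

4.12e+10


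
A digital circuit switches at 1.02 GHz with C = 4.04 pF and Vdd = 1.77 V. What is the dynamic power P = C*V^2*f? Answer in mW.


Step 1: V^2 = 1.77^2 = 3.1329 V^2
Step 2: P = C*V^2*f = 4.04e-12 F * 3.1329 * 1.02e9 Hz
Step 3: P = 1.291005432e-02 W
Step 4: P = 12.91 mW

12.91


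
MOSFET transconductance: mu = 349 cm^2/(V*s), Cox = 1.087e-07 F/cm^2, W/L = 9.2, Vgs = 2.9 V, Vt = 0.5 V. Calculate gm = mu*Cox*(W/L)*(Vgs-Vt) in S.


Step 1: Vov = Vgs - Vt = 2.9 - 0.5 = 2.4 V
Step 2: gm = mu * Cox * (W/L) * Vov
Step 3: gm = 349 * 1.087e-07 * 9.2 * 2.4 = 8.38e-04 S

8.38e-04


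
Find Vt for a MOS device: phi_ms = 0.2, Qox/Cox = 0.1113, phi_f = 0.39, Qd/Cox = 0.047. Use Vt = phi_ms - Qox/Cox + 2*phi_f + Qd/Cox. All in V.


Step 1: Vt = phi_ms - Qox/Cox + 2*phi_f + Qd/Cox
Step 2: Vt = 0.2 - 0.1113 + 2*0.39 + 0.047
Step 3: Vt = 0.2 - 0.1113 + 0.78 + 0.047
Step 4: Vt = 0.9157 V

0.9157


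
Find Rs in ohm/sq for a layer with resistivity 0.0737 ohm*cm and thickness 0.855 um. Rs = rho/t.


Step 1: Convert thickness to cm: t = 0.855 um = 8.5500e-05 cm
Step 2: Rs = rho / t = 0.0737 / 8.5500e-05
Step 3: Rs = 862.0 ohm/sq

862.0


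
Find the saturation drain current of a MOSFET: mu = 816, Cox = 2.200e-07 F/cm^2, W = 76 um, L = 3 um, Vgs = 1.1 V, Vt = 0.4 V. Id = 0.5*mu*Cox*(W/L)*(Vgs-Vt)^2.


Step 1: Overdrive voltage Vov = Vgs - Vt = 1.1 - 0.4 = 0.7 V
Step 2: W/L = 76/3 = 25.3333
Step 3: Id = 0.5 * 816 * 2.200e-07 * 25.3333 * 0.7^2
Step 4: Id = 1.11e-03 A

1.11e-03


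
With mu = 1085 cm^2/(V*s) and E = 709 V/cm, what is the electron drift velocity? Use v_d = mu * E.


Step 1: v_d = mu * E
Step 2: v_d = 1085 * 709 = 769265
Step 3: v_d = 7.69e+05 cm/s

7.69e+05


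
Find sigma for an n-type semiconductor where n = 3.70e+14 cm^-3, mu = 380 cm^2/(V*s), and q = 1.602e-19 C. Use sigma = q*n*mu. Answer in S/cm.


Step 1: sigma = q * n * mu
Step 2: sigma = 1.602e-19 * 3.70e+14 * 380
Step 3: sigma = 2.252e-02 S/cm

2.252e-02


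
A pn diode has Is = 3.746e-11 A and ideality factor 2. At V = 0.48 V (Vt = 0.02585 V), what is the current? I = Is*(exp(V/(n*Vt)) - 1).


Step 1: V/(n*Vt) = 0.48/(2*0.02585) = 9.2843
Step 2: exp(9.2843) = 1.0768e+04
Step 3: I = 3.746e-11 * (1.0768e+04 - 1) = 4.03e-07 A

4.03e-07


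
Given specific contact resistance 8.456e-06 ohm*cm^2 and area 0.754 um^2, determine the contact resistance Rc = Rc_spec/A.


Step 1: Convert area to cm^2: 0.754 um^2 = 7.5400e-09 cm^2
Step 2: Rc = Rc_spec / A = 8.456e-06 / 7.5400e-09
Step 3: Rc = 1.12e+03 ohms

1.12e+03


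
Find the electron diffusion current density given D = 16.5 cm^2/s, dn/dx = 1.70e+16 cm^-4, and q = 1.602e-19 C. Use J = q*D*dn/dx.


Step 1: J = q * D * (dn/dx)
Step 2: J = 1.602e-19 * 16.5 * 1.70e+16
Step 3: J = 4.49e-02 A/cm^2

4.49e-02


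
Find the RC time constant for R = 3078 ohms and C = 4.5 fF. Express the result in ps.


Step 1: tau = R * C
Step 2: tau = 3078 * 4.5 fF = 3078 * 4.5e-15 F
Step 3: tau = 1.3851e-11 s = 13.851 ps

13.851


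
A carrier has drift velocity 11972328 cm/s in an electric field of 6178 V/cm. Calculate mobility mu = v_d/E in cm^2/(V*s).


Step 1: mu = v_d / E
Step 2: mu = 11972328 / 6178
Step 3: mu = 1937.9 cm^2/(V*s)

1937.9


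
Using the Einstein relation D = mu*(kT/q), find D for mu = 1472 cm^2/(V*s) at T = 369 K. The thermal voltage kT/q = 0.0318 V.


Step 1: D = mu * (kT/q)
Step 2: D = 1472 * 0.0318
Step 3: D = 46.81 cm^2/s

46.81


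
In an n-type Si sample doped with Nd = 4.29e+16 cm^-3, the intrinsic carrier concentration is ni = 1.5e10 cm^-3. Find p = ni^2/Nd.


Step 1: Since Nd >> ni, n ≈ Nd = 4.29e+16 cm^-3
Step 2: p = ni^2 / n = (1.5e10)^2 / 4.29e+16
Step 3: p = 2.25e20 / 4.29e+16 = 5.24e+03 cm^-3

5.24e+03


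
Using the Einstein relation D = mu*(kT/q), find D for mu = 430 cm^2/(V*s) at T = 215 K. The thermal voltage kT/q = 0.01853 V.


Step 1: D = mu * (kT/q)
Step 2: D = 430 * 0.01853
Step 3: D = 7.97 cm^2/s

7.97


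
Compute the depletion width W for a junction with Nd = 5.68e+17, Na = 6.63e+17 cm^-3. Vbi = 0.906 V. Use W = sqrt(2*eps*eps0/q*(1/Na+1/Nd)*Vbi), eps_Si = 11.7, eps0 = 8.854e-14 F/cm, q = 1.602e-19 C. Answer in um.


Step 1: 1/Na + 1/Nd = 1/6.63e+17 + 1/5.68e+17 = 3.26886e-18
Step 2: 2*eps*eps0/q = 2*11.7*8.854e-14/1.602e-19 = 1.293281e+07
Step 3: W^2 = 1.293281e+07 * 3.26886e-18 * 0.906 = 3.83016e-11
Step 4: W = sqrt(3.83016e-11) = 6.189e-06 cm = 0.06189 um

0.06189


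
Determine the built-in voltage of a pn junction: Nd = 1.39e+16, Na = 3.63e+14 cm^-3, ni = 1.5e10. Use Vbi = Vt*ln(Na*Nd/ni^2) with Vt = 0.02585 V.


Step 1: Compute Na*Nd/ni^2 = 3.63e+14 * 1.39e+16 / (1.5e10)^2 = 2.2425e+10
Step 2: ln(2.2425e+10) = 23.8334
Step 3: Vbi = 0.02585 * 23.8334 = 0.616 V

0.616


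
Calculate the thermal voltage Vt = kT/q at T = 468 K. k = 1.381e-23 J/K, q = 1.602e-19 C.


Step 1: kT = 1.381e-23 * 468 = 6.46308e-21 J
Step 2: Vt = kT/q = 6.46308e-21 / 1.602e-19
Step 3: Vt = 0.04034 V

0.04034


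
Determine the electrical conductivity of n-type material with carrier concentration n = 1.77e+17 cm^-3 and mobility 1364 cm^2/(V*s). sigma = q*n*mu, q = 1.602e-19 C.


Step 1: sigma = q * n * mu
Step 2: sigma = 1.602e-19 * 1.77e+17 * 1364
Step 3: sigma = 3.868e+01 S/cm

3.868e+01


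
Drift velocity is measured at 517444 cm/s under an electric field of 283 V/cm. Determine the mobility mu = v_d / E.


Step 1: mu = v_d / E
Step 2: mu = 517444 / 283
Step 3: mu = 1828.42 cm^2/(V*s)

1828.42


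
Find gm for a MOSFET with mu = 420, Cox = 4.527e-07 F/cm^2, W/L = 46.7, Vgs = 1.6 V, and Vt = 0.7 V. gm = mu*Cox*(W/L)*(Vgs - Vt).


Step 1: Vov = Vgs - Vt = 1.6 - 0.7 = 0.9 V
Step 2: gm = mu * Cox * (W/L) * Vov
Step 3: gm = 420 * 4.527e-07 * 46.7 * 0.9 = 7.99e-03 S

7.99e-03


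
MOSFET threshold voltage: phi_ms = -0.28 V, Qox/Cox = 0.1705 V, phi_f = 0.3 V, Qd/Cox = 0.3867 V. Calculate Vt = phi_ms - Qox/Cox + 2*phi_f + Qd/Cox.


Step 1: Vt = phi_ms - Qox/Cox + 2*phi_f + Qd/Cox
Step 2: Vt = -0.28 - 0.1705 + 2*0.3 + 0.3867
Step 3: Vt = -0.28 - 0.1705 + 0.6 + 0.3867
Step 4: Vt = 0.5362 V

0.5362


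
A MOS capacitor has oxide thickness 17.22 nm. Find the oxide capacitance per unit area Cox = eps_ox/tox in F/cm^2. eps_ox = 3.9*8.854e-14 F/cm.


Step 1: eps_ox = 3.9 * 8.854e-14 = 3.45306e-13 F/cm
Step 2: tox in cm = 17.22 nm * 1e-7 = 1.7220e-06 cm
Step 3: Cox = 3.45306e-13 / 1.7220e-06 = 2.01e-07 F/cm^2

2.01e-07


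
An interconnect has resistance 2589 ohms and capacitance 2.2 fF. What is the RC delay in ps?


Step 1: tau = R * C
Step 2: tau = 2589 * 2.2 fF = 2589 * 2.2e-15 F
Step 3: tau = 5.6958e-12 s = 5.6958 ps

5.6958


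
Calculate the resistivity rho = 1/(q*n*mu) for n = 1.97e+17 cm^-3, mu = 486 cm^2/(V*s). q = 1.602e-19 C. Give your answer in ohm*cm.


Step 1: sigma = q * n * mu = 1.602e-19 * 1.97e+17 * 486 = 1.53379e+01 S/cm
Step 2: rho = 1 / sigma = 1 / 1.53379e+01 = 0.0652 ohm*cm

0.0652


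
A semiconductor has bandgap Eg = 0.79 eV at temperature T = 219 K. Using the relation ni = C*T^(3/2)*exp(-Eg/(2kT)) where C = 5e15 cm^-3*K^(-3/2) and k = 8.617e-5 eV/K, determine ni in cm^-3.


Step 1: Compute kT = 8.617e-5 * 219 = 0.01887123 eV
Step 2: Exponent = -Eg/(2kT) = -0.79/(2*0.01887123) = -20.93133
Step 3: T^(3/2) = 219^1.5 = 3240.90
Step 4: ni = 5e15 * 3240.90 * exp(-20.93133) = 1.32e+10 cm^-3

1.32e+10


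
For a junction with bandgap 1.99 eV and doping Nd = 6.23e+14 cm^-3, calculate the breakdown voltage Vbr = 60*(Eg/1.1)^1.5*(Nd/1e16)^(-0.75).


Step 1: Eg/1.1 = 1.99/1.1 = 1.809091
Step 2: (Eg/1.1)^1.5 = 1.809091^1.5 = 2.433272
Step 3: (Nd/1e16)^(-0.75) = (0.0623)^(-0.75) = 8.019254
Step 4: Vbr = 60 * 2.433272 * 8.019254 = 1170.8 V

1170.8


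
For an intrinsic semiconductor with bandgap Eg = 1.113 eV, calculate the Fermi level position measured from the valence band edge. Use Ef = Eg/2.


Step 1: For an intrinsic semiconductor, the Fermi level sits at midgap.
Step 2: Ef = Eg / 2 = 1.113 / 2 = 0.5565 eV

0.5565


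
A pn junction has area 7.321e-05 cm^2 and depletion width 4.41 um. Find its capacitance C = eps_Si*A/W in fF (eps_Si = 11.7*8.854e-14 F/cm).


Step 1: eps_Si = 11.7 * 8.854e-14 = 1.035918e-12 F/cm
Step 2: W in cm = 4.41 * 1e-4 = 4.41e-04 cm
Step 3: C = 1.035918e-12 * 7.321e-05 / 4.41e-04 = 1.719718e-13 F
Step 4: C = 171.97 fF

171.97


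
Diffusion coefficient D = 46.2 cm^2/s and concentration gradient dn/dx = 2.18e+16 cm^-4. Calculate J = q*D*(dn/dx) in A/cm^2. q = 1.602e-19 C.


Step 1: J = q * D * (dn/dx)
Step 2: J = 1.602e-19 * 46.2 * 2.18e+16
Step 3: J = 1.61e-01 A/cm^2

1.61e-01


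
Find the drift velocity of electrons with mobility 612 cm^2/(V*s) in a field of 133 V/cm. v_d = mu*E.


Step 1: v_d = mu * E
Step 2: v_d = 612 * 133 = 81396
Step 3: v_d = 8.14e+04 cm/s

8.14e+04


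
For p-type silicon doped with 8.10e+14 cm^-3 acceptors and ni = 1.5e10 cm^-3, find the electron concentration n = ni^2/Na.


Step 1: Majority hole concentration p ≈ Na = 8.10e+14 cm^-3
Step 2: n = ni^2 / Na = (1.5e10)^2 / 8.10e+14
Step 3: n = 2.78e+05 cm^-3

2.78e+05


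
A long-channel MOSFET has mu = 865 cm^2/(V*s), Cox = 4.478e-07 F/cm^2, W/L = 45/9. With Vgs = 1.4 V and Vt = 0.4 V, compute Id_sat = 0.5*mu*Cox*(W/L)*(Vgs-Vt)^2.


Step 1: Overdrive voltage Vov = Vgs - Vt = 1.4 - 0.4 = 1.0 V
Step 2: W/L = 45/9 = 5
Step 3: Id = 0.5 * 865 * 4.478e-07 * 5 * 1.0^2
Step 4: Id = 9.68e-04 A

9.68e-04


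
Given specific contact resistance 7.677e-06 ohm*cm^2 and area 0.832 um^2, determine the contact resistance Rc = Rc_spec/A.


Step 1: Convert area to cm^2: 0.832 um^2 = 8.3200e-09 cm^2
Step 2: Rc = Rc_spec / A = 7.677e-06 / 8.3200e-09
Step 3: Rc = 9.23e+02 ohms

9.23e+02


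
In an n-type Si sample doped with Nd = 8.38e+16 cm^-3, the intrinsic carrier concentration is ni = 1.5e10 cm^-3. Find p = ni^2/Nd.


Step 1: Since Nd >> ni, n ≈ Nd = 8.38e+16 cm^-3
Step 2: p = ni^2 / n = (1.5e10)^2 / 8.38e+16
Step 3: p = 2.25e20 / 8.38e+16 = 2.68e+03 cm^-3

2.68e+03


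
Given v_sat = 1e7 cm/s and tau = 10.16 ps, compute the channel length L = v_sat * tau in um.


Step 1: tau in seconds = 10.16 ps * 1e-12 = 1.0160e-11 s
Step 2: L = v_sat * tau = 1e7 * 1.0160e-11 = 1.0160e-04 cm
Step 3: L in um = 1.0160e-04 * 1e4 = 1.016 um

1.016


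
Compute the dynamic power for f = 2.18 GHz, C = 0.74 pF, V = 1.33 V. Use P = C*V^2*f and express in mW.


Step 1: V^2 = 1.33^2 = 1.7689 V^2
Step 2: P = C*V^2*f = 0.74e-12 F * 1.7689 * 2.18e9 Hz
Step 3: P = 2.85358948e-03 W
Step 4: P = 2.854 mW

2.854


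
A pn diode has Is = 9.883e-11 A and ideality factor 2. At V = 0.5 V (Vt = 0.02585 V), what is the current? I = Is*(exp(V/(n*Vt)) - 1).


Step 1: V/(n*Vt) = 0.5/(2*0.02585) = 9.6712
Step 2: exp(9.6712) = 1.5854e+04
Step 3: I = 9.883e-11 * (1.5854e+04 - 1) = 1.57e-06 A

1.57e-06


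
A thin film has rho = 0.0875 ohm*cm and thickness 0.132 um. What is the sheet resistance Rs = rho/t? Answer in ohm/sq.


Step 1: Convert thickness to cm: t = 0.132 um = 1.3200e-05 cm
Step 2: Rs = rho / t = 0.0875 / 1.3200e-05
Step 3: Rs = 6628.8 ohm/sq

6628.8


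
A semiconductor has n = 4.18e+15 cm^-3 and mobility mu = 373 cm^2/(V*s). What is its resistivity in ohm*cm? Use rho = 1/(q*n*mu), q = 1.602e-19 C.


Step 1: sigma = q * n * mu = 1.602e-19 * 4.18e+15 * 373 = 2.49774e-01 S/cm
Step 2: rho = 1 / sigma = 1 / 2.49774e-01 = 4.004 ohm*cm

4.004


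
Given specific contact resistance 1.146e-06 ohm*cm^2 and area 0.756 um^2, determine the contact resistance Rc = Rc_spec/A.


Step 1: Convert area to cm^2: 0.756 um^2 = 7.5600e-09 cm^2
Step 2: Rc = Rc_spec / A = 1.146e-06 / 7.5600e-09
Step 3: Rc = 1.52e+02 ohms

1.52e+02


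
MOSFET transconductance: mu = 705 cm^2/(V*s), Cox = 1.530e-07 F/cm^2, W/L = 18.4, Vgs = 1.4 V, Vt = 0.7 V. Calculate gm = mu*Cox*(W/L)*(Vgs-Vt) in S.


Step 1: Vov = Vgs - Vt = 1.4 - 0.7 = 0.7 V
Step 2: gm = mu * Cox * (W/L) * Vov
Step 3: gm = 705 * 1.530e-07 * 18.4 * 0.7 = 1.39e-03 S

1.39e-03


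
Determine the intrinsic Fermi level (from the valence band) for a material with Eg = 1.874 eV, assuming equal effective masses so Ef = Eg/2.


Step 1: For an intrinsic semiconductor, the Fermi level sits at midgap.
Step 2: Ef = Eg / 2 = 1.874 / 2 = 0.937 eV

0.937


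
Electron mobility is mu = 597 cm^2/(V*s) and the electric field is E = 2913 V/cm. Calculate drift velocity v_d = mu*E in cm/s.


Step 1: v_d = mu * E
Step 2: v_d = 597 * 2913 = 1739061
Step 3: v_d = 1.74e+06 cm/s

1.74e+06


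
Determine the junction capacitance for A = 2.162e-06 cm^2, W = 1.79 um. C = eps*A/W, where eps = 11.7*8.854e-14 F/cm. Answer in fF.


Step 1: eps_Si = 11.7 * 8.854e-14 = 1.035918e-12 F/cm
Step 2: W in cm = 1.79 * 1e-4 = 1.79e-04 cm
Step 3: C = 1.035918e-12 * 2.162e-06 / 1.79e-04 = 1.251204e-14 F
Step 4: C = 12.51 fF

12.51


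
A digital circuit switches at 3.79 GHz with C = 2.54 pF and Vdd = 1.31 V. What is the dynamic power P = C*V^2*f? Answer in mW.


Step 1: V^2 = 1.31^2 = 1.7161 V^2
Step 2: P = C*V^2*f = 2.54e-12 F * 1.7161 * 3.79e9 Hz
Step 3: P = 1.652020826e-02 W
Step 4: P = 16.52 mW

16.52


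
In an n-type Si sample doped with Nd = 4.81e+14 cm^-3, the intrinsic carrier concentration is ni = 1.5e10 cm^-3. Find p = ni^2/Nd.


Step 1: Since Nd >> ni, n ≈ Nd = 4.81e+14 cm^-3
Step 2: p = ni^2 / n = (1.5e10)^2 / 4.81e+14
Step 3: p = 2.25e20 / 4.81e+14 = 4.68e+05 cm^-3

4.68e+05


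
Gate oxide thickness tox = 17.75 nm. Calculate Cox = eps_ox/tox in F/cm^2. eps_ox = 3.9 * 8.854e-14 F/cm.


Step 1: eps_ox = 3.9 * 8.854e-14 = 3.45306e-13 F/cm
Step 2: tox in cm = 17.75 nm * 1e-7 = 1.7750e-06 cm
Step 3: Cox = 3.45306e-13 / 1.7750e-06 = 1.95e-07 F/cm^2

1.95e-07


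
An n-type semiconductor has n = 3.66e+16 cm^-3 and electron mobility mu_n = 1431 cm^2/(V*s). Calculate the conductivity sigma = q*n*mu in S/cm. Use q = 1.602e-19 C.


Step 1: sigma = q * n * mu
Step 2: sigma = 1.602e-19 * 3.66e+16 * 1431
Step 3: sigma = 8.390e+00 S/cm

8.390e+00


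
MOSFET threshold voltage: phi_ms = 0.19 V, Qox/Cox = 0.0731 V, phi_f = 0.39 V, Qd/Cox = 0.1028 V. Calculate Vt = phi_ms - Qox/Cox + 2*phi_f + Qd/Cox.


Step 1: Vt = phi_ms - Qox/Cox + 2*phi_f + Qd/Cox
Step 2: Vt = 0.19 - 0.0731 + 2*0.39 + 0.1028
Step 3: Vt = 0.19 - 0.0731 + 0.78 + 0.1028
Step 4: Vt = 0.9997 V

0.9997


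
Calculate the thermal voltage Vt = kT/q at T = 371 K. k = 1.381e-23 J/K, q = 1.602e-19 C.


Step 1: kT = 1.381e-23 * 371 = 5.12351e-21 J
Step 2: Vt = kT/q = 5.12351e-21 / 1.602e-19
Step 3: Vt = 0.03198 V

0.03198


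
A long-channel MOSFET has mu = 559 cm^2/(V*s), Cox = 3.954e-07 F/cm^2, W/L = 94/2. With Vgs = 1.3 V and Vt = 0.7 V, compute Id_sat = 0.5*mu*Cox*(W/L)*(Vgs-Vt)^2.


Step 1: Overdrive voltage Vov = Vgs - Vt = 1.3 - 0.7 = 0.6 V
Step 2: W/L = 94/2 = 47
Step 3: Id = 0.5 * 559 * 3.954e-07 * 47 * 0.6^2
Step 4: Id = 1.87e-03 A

1.87e-03


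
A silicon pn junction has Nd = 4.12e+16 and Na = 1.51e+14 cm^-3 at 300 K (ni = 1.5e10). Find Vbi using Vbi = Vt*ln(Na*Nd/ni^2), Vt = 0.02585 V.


Step 1: Compute Na*Nd/ni^2 = 1.51e+14 * 4.12e+16 / (1.5e10)^2 = 2.7650e+10
Step 2: ln(2.7650e+10) = 24.0429
Step 3: Vbi = 0.02585 * 24.0429 = 0.622 V

0.622


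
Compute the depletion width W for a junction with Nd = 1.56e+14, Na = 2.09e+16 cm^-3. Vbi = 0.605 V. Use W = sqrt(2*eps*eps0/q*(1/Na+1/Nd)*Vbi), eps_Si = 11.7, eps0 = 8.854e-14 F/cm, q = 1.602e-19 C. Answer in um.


Step 1: 1/Na + 1/Nd = 1/2.09e+16 + 1/1.56e+14 = 6.45810e-15
Step 2: 2*eps*eps0/q = 2*11.7*8.854e-14/1.602e-19 = 1.293281e+07
Step 3: W^2 = 1.293281e+07 * 6.45810e-15 * 0.605 = 5.05304e-08
Step 4: W = sqrt(5.05304e-08) = 2.248e-04 cm = 2.248 um

2.248


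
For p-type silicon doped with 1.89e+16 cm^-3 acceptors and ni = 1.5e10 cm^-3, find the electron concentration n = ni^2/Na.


Step 1: Majority hole concentration p ≈ Na = 1.89e+16 cm^-3
Step 2: n = ni^2 / Na = (1.5e10)^2 / 1.89e+16
Step 3: n = 1.19e+04 cm^-3

1.19e+04


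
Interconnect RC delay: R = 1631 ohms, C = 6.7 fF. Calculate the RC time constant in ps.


Step 1: tau = R * C
Step 2: tau = 1631 * 6.7 fF = 1631 * 6.7e-15 F
Step 3: tau = 1.09277e-11 s = 10.9277 ps

10.9277


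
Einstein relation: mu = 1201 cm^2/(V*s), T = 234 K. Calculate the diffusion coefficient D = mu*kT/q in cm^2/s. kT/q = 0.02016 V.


Step 1: D = mu * (kT/q)
Step 2: D = 1201 * 0.02016
Step 3: D = 24.21 cm^2/s

24.21


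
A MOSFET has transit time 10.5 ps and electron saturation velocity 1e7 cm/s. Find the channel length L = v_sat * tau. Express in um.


Step 1: tau in seconds = 10.5 ps * 1e-12 = 1.0500e-11 s
Step 2: L = v_sat * tau = 1e7 * 1.0500e-11 = 1.0500e-04 cm
Step 3: L in um = 1.0500e-04 * 1e4 = 1.05 um

1.05


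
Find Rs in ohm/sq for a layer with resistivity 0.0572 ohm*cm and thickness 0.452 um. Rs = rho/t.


Step 1: Convert thickness to cm: t = 0.452 um = 4.5200e-05 cm
Step 2: Rs = rho / t = 0.0572 / 4.5200e-05
Step 3: Rs = 1265.5 ohm/sq

1265.5


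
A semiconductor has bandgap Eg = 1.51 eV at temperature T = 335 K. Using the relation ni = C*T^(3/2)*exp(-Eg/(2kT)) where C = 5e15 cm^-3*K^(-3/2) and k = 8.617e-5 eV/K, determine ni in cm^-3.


Step 1: Compute kT = 8.617e-5 * 335 = 0.02886695 eV
Step 2: Exponent = -Eg/(2kT) = -1.51/(2*0.02886695) = -26.15448
Step 3: T^(3/2) = 335^1.5 = 6131.51
Step 4: ni = 5e15 * 6131.51 * exp(-26.15448) = 1.34e+08 cm^-3

1.34e+08


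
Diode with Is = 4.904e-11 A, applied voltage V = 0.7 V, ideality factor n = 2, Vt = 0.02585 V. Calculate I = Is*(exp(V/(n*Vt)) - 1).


Step 1: V/(n*Vt) = 0.7/(2*0.02585) = 13.5397
Step 2: exp(13.5397) = 7.5896e+05
Step 3: I = 4.904e-11 * (7.5896e+05 - 1) = 3.72e-05 A

3.72e-05


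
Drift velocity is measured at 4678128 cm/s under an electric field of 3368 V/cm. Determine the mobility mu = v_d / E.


Step 1: mu = v_d / E
Step 2: mu = 4678128 / 3368
Step 3: mu = 1388.99 cm^2/(V*s)

1388.99


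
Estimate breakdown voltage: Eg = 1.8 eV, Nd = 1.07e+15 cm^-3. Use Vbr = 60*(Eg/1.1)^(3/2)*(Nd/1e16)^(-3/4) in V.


Step 1: Eg/1.1 = 1.8/1.1 = 1.636364
Step 2: (Eg/1.1)^1.5 = 1.636364^1.5 = 2.093244
Step 3: (Nd/1e16)^(-0.75) = (0.107)^(-0.75) = 5.345178
Step 4: Vbr = 60 * 2.093244 * 5.345178 = 671.3 V

671.3


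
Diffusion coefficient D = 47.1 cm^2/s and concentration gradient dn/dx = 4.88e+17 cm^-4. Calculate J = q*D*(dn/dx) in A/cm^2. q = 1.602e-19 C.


Step 1: J = q * D * (dn/dx)
Step 2: J = 1.602e-19 * 47.1 * 4.88e+17
Step 3: J = 3.68e+00 A/cm^2

3.68e+00


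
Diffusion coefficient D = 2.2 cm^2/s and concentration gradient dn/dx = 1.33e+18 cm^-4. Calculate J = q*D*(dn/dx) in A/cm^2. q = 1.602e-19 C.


Step 1: J = q * D * (dn/dx)
Step 2: J = 1.602e-19 * 2.2 * 1.33e+18
Step 3: J = 4.69e-01 A/cm^2

4.69e-01


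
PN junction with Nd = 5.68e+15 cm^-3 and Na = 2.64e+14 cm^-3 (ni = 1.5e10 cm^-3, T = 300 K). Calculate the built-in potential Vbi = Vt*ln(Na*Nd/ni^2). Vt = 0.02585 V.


Step 1: Compute Na*Nd/ni^2 = 2.64e+14 * 5.68e+15 / (1.5e10)^2 = 6.6645e+09
Step 2: ln(6.6645e+09) = 22.6201
Step 3: Vbi = 0.02585 * 22.6201 = 0.585 V

0.585


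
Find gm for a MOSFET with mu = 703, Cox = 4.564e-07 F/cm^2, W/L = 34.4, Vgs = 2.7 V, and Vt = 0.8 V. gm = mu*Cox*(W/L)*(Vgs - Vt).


Step 1: Vov = Vgs - Vt = 2.7 - 0.8 = 1.9 V
Step 2: gm = mu * Cox * (W/L) * Vov
Step 3: gm = 703 * 4.564e-07 * 34.4 * 1.9 = 2.10e-02 S

2.10e-02


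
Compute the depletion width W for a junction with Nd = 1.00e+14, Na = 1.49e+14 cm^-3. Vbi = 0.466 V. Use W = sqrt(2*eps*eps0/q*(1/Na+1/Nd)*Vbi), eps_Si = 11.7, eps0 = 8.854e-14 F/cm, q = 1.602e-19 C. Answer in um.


Step 1: 1/Na + 1/Nd = 1/1.49e+14 + 1/1.00e+14 = 1.67114e-14
Step 2: 2*eps*eps0/q = 2*11.7*8.854e-14/1.602e-19 = 1.293281e+07
Step 3: W^2 = 1.293281e+07 * 1.67114e-14 * 0.466 = 1.00714e-07
Step 4: W = sqrt(1.00714e-07) = 3.174e-04 cm = 3.174 um

3.174


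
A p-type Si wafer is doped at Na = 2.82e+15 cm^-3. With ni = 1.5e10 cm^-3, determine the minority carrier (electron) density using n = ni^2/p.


Step 1: Majority hole concentration p ≈ Na = 2.82e+15 cm^-3
Step 2: n = ni^2 / Na = (1.5e10)^2 / 2.82e+15
Step 3: n = 7.98e+04 cm^-3

7.98e+04


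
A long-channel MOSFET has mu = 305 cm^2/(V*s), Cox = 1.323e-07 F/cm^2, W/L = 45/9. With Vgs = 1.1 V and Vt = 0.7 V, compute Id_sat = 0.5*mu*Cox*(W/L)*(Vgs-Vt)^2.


Step 1: Overdrive voltage Vov = Vgs - Vt = 1.1 - 0.7 = 0.4 V
Step 2: W/L = 45/9 = 5
Step 3: Id = 0.5 * 305 * 1.323e-07 * 5 * 0.4^2
Step 4: Id = 1.61e-05 A

1.61e-05


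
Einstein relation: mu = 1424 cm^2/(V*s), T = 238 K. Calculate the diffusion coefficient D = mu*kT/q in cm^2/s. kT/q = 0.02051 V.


Step 1: D = mu * (kT/q)
Step 2: D = 1424 * 0.02051
Step 3: D = 29.21 cm^2/s

29.21


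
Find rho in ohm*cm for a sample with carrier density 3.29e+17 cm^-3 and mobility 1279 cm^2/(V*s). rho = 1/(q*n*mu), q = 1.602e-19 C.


Step 1: sigma = q * n * mu = 1.602e-19 * 3.29e+17 * 1279 = 6.74107e+01 S/cm
Step 2: rho = 1 / sigma = 1 / 6.74107e+01 = 0.01483 ohm*cm

0.01483


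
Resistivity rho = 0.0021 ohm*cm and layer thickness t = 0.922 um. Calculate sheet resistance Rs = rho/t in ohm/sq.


Step 1: Convert thickness to cm: t = 0.922 um = 9.2200e-05 cm
Step 2: Rs = rho / t = 0.0021 / 9.2200e-05
Step 3: Rs = 22.8 ohm/sq

22.8


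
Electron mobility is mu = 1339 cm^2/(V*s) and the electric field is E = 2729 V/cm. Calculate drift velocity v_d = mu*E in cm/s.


Step 1: v_d = mu * E
Step 2: v_d = 1339 * 2729 = 3654131
Step 3: v_d = 3.65e+06 cm/s

3.65e+06


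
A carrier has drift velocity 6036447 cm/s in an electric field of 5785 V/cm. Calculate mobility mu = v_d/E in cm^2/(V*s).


Step 1: mu = v_d / E
Step 2: mu = 6036447 / 5785
Step 3: mu = 1043.47 cm^2/(V*s)

1043.47


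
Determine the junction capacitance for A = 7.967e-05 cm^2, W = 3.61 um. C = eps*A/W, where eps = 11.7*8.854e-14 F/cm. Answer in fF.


Step 1: eps_Si = 11.7 * 8.854e-14 = 1.035918e-12 F/cm
Step 2: W in cm = 3.61 * 1e-4 = 3.61e-04 cm
Step 3: C = 1.035918e-12 * 7.967e-05 / 3.61e-04 = 2.286194e-13 F
Step 4: C = 228.62 fF

228.62


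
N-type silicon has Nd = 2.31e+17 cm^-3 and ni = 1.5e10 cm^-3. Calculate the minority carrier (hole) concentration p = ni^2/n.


Step 1: Since Nd >> ni, n ≈ Nd = 2.31e+17 cm^-3
Step 2: p = ni^2 / n = (1.5e10)^2 / 2.31e+17
Step 3: p = 2.25e20 / 2.31e+17 = 9.74e+02 cm^-3

9.74e+02


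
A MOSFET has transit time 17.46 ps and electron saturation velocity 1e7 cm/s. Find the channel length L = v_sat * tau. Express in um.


Step 1: tau in seconds = 17.46 ps * 1e-12 = 1.7460e-11 s
Step 2: L = v_sat * tau = 1e7 * 1.7460e-11 = 1.7460e-04 cm
Step 3: L in um = 1.7460e-04 * 1e4 = 1.746 um

1.746


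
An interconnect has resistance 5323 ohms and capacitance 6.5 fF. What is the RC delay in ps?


Step 1: tau = R * C
Step 2: tau = 5323 * 6.5 fF = 5323 * 6.5e-15 F
Step 3: tau = 3.45995e-11 s = 34.5995 ps

34.5995


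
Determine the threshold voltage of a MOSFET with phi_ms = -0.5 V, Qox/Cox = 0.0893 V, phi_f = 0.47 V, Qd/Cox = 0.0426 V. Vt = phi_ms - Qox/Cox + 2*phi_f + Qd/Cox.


Step 1: Vt = phi_ms - Qox/Cox + 2*phi_f + Qd/Cox
Step 2: Vt = -0.5 - 0.0893 + 2*0.47 + 0.0426
Step 3: Vt = -0.5 - 0.0893 + 0.94 + 0.0426
Step 4: Vt = 0.3933 V

0.3933


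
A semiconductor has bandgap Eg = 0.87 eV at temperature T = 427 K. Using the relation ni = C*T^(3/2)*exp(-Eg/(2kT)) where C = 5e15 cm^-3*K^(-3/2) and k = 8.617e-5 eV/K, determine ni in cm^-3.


Step 1: Compute kT = 8.617e-5 * 427 = 0.03679459 eV
Step 2: Exponent = -Eg/(2kT) = -0.87/(2*0.03679459) = -11.82239
Step 3: T^(3/2) = 427^1.5 = 8823.52
Step 4: ni = 5e15 * 8823.52 * exp(-11.82239) = 3.24e+14 cm^-3

3.24e+14


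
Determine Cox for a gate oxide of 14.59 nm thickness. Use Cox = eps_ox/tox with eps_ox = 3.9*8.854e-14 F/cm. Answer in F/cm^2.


Step 1: eps_ox = 3.9 * 8.854e-14 = 3.45306e-13 F/cm
Step 2: tox in cm = 14.59 nm * 1e-7 = 1.4590e-06 cm
Step 3: Cox = 3.45306e-13 / 1.4590e-06 = 2.37e-07 F/cm^2

2.37e-07


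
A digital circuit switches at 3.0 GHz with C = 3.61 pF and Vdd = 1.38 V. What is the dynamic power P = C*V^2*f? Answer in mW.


Step 1: V^2 = 1.38^2 = 1.9044 V^2
Step 2: P = C*V^2*f = 3.61e-12 F * 1.9044 * 3.0e9 Hz
Step 3: P = 2.0624652e-02 W
Step 4: P = 20.625 mW

20.625


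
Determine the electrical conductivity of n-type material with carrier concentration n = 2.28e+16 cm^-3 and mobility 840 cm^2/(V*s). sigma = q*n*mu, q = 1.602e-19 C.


Step 1: sigma = q * n * mu
Step 2: sigma = 1.602e-19 * 2.28e+16 * 840
Step 3: sigma = 3.068e+00 S/cm

3.068e+00


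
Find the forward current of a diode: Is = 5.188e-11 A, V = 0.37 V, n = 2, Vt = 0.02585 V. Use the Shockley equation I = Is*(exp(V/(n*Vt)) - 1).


Step 1: V/(n*Vt) = 0.37/(2*0.02585) = 7.1567
Step 2: exp(7.1567) = 1.2827e+03
Step 3: I = 5.188e-11 * (1.2827e+03 - 1) = 6.65e-08 A

6.65e-08


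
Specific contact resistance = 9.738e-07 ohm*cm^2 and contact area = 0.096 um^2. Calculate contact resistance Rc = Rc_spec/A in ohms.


Step 1: Convert area to cm^2: 0.096 um^2 = 9.6000e-10 cm^2
Step 2: Rc = Rc_spec / A = 9.738e-07 / 9.6000e-10
Step 3: Rc = 1.01e+03 ohms

1.01e+03
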